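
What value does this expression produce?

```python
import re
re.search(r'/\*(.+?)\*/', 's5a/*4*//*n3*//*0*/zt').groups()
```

('4',)

The match spans [3:8] → '/*4*/'.
Captured: group 1 = '4'.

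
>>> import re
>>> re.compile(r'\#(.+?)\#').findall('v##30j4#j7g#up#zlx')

Lazy quantifiers expand one character at a time until the remainder of the pattern can match.
Walking the string: at [1:8] match '##30j4#', group 1 = '#30j4'; at [11:15] match '#up#', group 1 = 'up'.
With a single group, `findall` returns only what that group captured — 2 items.

['#30j4', 'up']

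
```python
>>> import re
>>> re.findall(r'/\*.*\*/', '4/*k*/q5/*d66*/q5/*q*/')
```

['/*k*/q5/*d66*/q5/*q*/']

Scanning left to right: at [1:22] → '/*k*/q5/*d66*/q5/*q*/'.
With no groups in the pattern, `findall` gives back each whole match — 1 here.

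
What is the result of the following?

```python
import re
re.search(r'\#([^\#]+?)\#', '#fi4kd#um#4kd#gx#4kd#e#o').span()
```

(0, 7)

`re.search` tries every starting position until one works.
The match spans [0:7] → '#fi4kd#'.
Captured: group 1 = 'fi4kd'.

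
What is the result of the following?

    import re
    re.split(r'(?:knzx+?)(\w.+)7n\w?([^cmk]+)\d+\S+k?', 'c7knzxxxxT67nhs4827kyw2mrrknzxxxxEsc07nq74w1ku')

The pattern matches the literal 'kn', then the literal 'z', then one or more of the literal 'x' (lazy) (non-capturing group); then a word character, then one or more of any character (captured); then the literal '7n', then optionally a word character; then one or more of any character except [cmk] (captured); then one or more of a digit, then one or more of a non-whitespace character, then optionally a literal 'k'.
Matches to split on: at [2:46] → 'knzxxxxT67nhs4827kyw2mrrknzxxxxEsc07nq74w1ku'.
`re.split` interleaves the captured-group text with the surrounding fragments.

['c7', 'xxxT67nhs4827kyw2mrrknzxxxxEsc0', '74w', '']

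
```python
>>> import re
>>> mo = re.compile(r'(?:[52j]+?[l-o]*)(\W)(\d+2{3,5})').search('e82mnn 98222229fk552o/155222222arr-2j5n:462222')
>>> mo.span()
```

This matches one or more of one of [52j] (lazy), then zero or more of a character in [l-o] (non-capturing group); then a non-word character (captured); then one or more of a digit, then 3 to 5 of a literal '2' (captured).
`search` walks the string left to right and returns the first match it finds.
The match spans [2:14] → '2mnn 9822222'.
Captured: group 1 = ' ', group 2 = '9822222'.

(2, 14)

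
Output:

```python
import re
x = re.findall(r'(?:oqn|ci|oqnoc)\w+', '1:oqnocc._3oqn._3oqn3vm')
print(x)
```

['oqnocc', 'oqn3vm']

No capturing groups, so `findall` returns the 2 full match strings.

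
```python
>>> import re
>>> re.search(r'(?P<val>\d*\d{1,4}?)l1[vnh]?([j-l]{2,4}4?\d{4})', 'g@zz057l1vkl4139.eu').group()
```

'057l1vkl4139'

The pattern matches zero or more of a digit, then 1 to 4 of a digit (lazy) (captured as 'val'); then the literal 'l1', then optionally one of [vnh]; then 2 to 4 of a character in [j-l], then optionally a literal '4', then exactly 4 of a digit (captured).
The match spans [4:16] → '057l1vkl4139'.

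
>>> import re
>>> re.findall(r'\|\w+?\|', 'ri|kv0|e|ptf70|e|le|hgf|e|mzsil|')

['|kv0|', '|ptf70|', '|le|', '|e|']

Walking the string: at [2:7] → '|kv0|'; at [8:15] → '|ptf70|'; at [16:20] → '|le|'; at [23:26] → '|e|'.
`findall` yields the raw match text (4 of them) because the pattern has no groups.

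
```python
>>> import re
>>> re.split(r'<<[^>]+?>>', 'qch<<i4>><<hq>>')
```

['qch', '', '']

Matches to split on: at [3:9] → '<<i4>>'; at [9:15] → '<<hq>>'.
The string is cut at each match, leaving 3 pieces.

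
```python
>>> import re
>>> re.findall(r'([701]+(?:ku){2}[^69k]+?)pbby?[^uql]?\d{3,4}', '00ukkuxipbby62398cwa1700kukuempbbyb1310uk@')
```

['1700kukuem']

The pattern matches one or more of one of [701], then the literal 'ku' repeated 2 times, then one or more of any character except [69k] (lazy) (captured); then the literal 'pbb', then optionally the literal 'y'; then optionally any character except [uql], then 3 to 4 of a digit.
Matches: at [20:39] match '1700kukuempbbyb1310', group 1 = '1700kukuem'.
Because there's exactly one group, `findall` drops the full match and keeps group 1 from the one hit.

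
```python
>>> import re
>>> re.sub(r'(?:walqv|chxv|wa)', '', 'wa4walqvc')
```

Branches in `(...|...)` are attempted left-to-right; the first branch that allows the whole pattern to succeed is taken.
Matches: at [0:2] → 'wa'; at [3:8] → 'walqv'.
Every occurrence is swapped for ''.

'4c'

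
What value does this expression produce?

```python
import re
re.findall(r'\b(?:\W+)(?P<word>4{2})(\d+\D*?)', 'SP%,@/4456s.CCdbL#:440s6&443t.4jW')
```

[('44', '56'), ('44', '0'), ('44', '3')]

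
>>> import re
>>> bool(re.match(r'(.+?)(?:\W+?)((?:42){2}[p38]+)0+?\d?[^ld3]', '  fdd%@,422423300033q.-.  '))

With `match`, the pattern is implicitly anchored at the beginning.
Here position 0 doesn't satisfy it, so the call returns None, and `bool(None)` is False.

False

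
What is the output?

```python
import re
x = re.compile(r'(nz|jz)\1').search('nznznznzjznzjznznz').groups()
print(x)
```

('nz',)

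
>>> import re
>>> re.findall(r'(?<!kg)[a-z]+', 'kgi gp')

The negative lookahead/lookbehind blocks any match where the forbidden context is present.
No capturing groups, so `findall` returns the 2 full match strings.

['kgi', 'gp']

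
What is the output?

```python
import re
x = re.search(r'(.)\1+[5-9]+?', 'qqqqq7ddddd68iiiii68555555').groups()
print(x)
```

After group 1 captures some text, `\1` only succeeds where that same text appears again.
`re.search` scans for the first position where the pattern succeeds.
The match spans [0:6] → 'qqqqq7'.
Captured: group 1 = 'q'.

('q',)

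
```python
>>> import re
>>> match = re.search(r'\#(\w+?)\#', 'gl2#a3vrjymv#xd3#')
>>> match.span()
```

(3, 13)

The match spans [3:13] → '#a3vrjymv#'.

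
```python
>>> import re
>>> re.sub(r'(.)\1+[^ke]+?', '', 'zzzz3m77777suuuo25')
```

'm25'

After group 1 captures some text, `\1` only succeeds where that same text appears again.
`sub` substitutes '' at each match site.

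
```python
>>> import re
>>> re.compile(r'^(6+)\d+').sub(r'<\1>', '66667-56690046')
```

'<6666>-56690046'

`\1` in the replacement pulls in group 1's text for each match.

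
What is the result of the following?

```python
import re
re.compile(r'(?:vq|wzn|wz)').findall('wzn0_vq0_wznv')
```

['wzn', 'vq', 'wzn']

`|` is ordered: at each position the engine commits to the first alternative that works.
Matches: at [0:3] → 'wzn'; at [5:7] → 'vq'; at [9:12] → 'wzn'.
With no groups in the pattern, `findall` gives back each whole match — 3 here.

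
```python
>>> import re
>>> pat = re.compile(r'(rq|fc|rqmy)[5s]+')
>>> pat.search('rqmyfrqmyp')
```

None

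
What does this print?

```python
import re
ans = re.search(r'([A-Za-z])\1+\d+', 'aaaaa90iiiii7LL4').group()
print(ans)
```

After group 1 captures some text, `\1` only succeeds where that same text appears again.
The match spans [0:7] → 'aaaaa90'.

aaaaa90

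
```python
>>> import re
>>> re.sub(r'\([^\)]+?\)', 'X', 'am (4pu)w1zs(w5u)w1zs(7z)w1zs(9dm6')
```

'am Xw1zsXw1zsXw1zs(9dm6'

Each match is replaced by 'X'.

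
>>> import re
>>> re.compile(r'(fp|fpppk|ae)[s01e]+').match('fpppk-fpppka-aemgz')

With `match`, the pattern is implicitly anchored at the beginning.
Here position 0 doesn't satisfy it, so the call returns None.

None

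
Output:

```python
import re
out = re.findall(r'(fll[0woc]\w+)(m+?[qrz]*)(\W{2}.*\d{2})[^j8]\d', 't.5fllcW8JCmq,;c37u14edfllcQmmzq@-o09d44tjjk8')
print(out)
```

Pattern: the literal 'fll', then one of [0woc], then one or more of a word character (captured); then one or more of a literal 'm' (lazy), then zero or more of one of [qrz] (captured); then exactly 2 of a non-word character, then zero or more of any character, then exactly 2 of a digit (captured); then any character except [j8]; then a digit.
With 3 capturing groups, `findall` returns a 3-tuple per match.

[('fllcW8JC', 'mq', ',;c37u14edfllcQmmzq@-o09')]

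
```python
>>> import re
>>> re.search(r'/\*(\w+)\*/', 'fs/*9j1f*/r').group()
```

'/*9j1f*/'

The match spans [2:10] → '/*9j1f*/'.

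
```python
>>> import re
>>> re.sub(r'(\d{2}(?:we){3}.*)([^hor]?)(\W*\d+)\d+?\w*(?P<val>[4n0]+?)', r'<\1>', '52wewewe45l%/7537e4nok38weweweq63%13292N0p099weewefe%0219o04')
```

'<52wewewe45l%/7537e4nok38weweweq63%13292N0p099weewefe%02>'

Pattern: exactly 2 of a digit, then the literal 'we' repeated 3 times, then zero or more of any character (captured); then optionally any character except [hor] (captured); then zero or more of a non-word character, then one or more of a digit (captured); then one or more of a digit (lazy), then zero or more of a word character; then one or more of one of [4n0] (lazy) (captured as 'val').
Matches: at [0:60] → '52wewewe45l%/7537e4nok38weweweq63%13292N0p099weewefe%0219o04'.
The replacement refers to a captured group, so each match is rewritten using its own captured text.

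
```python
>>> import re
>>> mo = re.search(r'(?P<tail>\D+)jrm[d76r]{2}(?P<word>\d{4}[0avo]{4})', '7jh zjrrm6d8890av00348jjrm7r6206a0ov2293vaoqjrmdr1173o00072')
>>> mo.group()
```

'jjrm7r6206a0ov'

The pattern matches one or more of a non-digit (captured as 'tail'); then the literal 'jrm', then exactly 2 of one of [d76r]; then exactly 4 of a digit, then exactly 4 of one of [0avo] (captured as 'word').
Unlike `match`, `search` isn't anchored — it looks for the pattern anywhere in the string.
The match spans [22:36] → 'jjrm7r6206a0ov'.
Captured: group 1 = 'j', group 2 = '6206a0ov'.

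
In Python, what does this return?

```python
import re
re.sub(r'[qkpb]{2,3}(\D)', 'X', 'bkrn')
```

The pattern matches 2 to 3 of one of [qkpb]; then a non-digit (captured).
Matches: at [0:3] → 'bkr'.
Every occurrence is swapped for 'X'.

'Xn'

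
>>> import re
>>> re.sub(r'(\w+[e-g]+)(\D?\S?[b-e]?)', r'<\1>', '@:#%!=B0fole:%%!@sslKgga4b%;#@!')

'@:#%!=<B0fole>%!@<sslKgg>%;#@!'

The pattern matches one or more of a word character, then one or more of a character in [e-g] (captured); then optionally a non-digit, then optionally a non-whitespace character, then optionally a character in [b-e] (captured).
Matches: at [6:14] → 'B0fole:%'; at [17:26] → 'sslKgga4b'.
Each match is replaced using the text its own group 1 captured.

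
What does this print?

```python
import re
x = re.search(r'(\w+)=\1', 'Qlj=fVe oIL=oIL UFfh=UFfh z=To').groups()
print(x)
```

('oIL',)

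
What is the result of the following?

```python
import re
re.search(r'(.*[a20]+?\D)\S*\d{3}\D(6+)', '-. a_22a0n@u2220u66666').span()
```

(0, 22)

The pattern matches zero or more of any character, then one or more of one of [a20] (lazy), then a non-digit (captured); then zero or more of a non-whitespace character, then exactly 3 of a digit, then a non-digit; then one or more of a literal '6' (captured).
The match spans [0:22] → '-. a_22a0n@u2220u66666'.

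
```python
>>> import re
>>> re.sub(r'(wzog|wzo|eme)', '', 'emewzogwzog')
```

''

The regex engine tests alternatives in the order written; an earlier branch that matches wins even if a later one would match more.
Matches: at [0:3] → 'eme'; at [3:7] → 'wzog'; at [7:11] → 'wzog'.
Each match is replaced by ''.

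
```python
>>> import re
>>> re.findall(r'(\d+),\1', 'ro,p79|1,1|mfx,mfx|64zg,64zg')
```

`\1` is not a pattern — it's the concrete string captured by group 1, re-applied verbatim.
Matches: at [7:10] match '1,1', group 1 = '1'.
Because there's exactly one group, `findall` drops the full match and keeps group 1 from the one hit.

['1']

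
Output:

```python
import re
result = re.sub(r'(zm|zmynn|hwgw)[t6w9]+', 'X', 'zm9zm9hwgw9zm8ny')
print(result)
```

XXXzm8ny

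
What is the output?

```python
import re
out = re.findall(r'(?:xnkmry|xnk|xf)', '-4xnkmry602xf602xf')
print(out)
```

['xnkmry', 'xf', 'xf']

Branches in `(...|...)` are attempted left-to-right; the first branch that allows the whole pattern to succeed is taken.
Scanning left to right: at [2:8] → 'xnkmry'; at [11:13] → 'xf'; at [16:18] → 'xf'.
Since nothing is captured, `findall` lists the 3 matched substrings directly.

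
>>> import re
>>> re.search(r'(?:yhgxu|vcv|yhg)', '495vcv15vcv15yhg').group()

'vcv'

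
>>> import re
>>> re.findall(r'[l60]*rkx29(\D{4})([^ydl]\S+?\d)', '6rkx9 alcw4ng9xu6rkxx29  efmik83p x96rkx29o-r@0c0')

[('o-r@', '0c0')]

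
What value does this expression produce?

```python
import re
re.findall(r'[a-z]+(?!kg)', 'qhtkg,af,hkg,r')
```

['qhtkg', 'af', 'hkg', 'r']

A negative assertion filters positions out without eating any characters.
No capturing groups, so `findall` returns the 4 full match strings.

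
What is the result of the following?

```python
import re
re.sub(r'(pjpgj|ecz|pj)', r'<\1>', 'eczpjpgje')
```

'<ecz><pjpgj>e'

The regex engine tests alternatives in the order written; an earlier branch that matches wins even if a later one would match more.
`\1` in the replacement pulls in group 1's text for each match.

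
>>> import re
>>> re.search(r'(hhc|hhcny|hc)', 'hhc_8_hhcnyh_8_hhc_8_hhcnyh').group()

The match spans [0:3] → 'hhc'.

'hhc'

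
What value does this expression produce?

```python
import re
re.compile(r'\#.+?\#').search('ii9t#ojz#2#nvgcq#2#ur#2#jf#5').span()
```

(4, 9)

`search` walks the string left to right and returns the first match it finds.
The match spans [4:9] → '#ojz#'.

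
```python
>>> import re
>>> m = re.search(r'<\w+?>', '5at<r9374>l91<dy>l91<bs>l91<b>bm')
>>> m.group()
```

'<r9374>'

`re.search` tries every starting position until one works.
The match spans [3:10] → '<r9374>'.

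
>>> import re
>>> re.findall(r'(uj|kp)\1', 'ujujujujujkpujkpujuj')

['uj', 'uj', 'uj']

`\1` is not a pattern — it's the concrete string captured by group 1, re-applied verbatim.
Scanning left to right: at [0:4] match 'ujuj', group 1 = 'uj'; at [4:8] match 'ujuj', group 1 = 'uj'; at [16:20] match 'ujuj', group 1 = 'uj'.
With a single group, `findall` returns only what that group captured — 3 items.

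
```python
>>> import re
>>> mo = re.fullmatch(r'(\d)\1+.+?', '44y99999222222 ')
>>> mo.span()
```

`\1` is not a pattern — it's the concrete string captured by group 1, re-applied verbatim.
`re.fullmatch` requires the pattern to consume the entire string.
The match spans [0:15] → '44y99999222222 '.
Captured: group 1 = '4'.

(0, 15)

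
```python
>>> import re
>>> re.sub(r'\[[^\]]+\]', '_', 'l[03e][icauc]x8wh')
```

Matches: at [1:6] → '[03e]'; at [6:13] → '[icauc]'.
Every occurrence is swapped for '_'.

'l__x8wh'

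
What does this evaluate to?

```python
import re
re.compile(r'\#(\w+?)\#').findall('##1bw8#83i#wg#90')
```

Scanning left to right: at [1:7] match '#1bw8#', group 1 = '1bw8'; at [10:14] match '#wg#', group 1 = 'wg'.
One capturing group, so `findall` returns just the captured substring from each match — 2 in all.

['1bw8', 'wg']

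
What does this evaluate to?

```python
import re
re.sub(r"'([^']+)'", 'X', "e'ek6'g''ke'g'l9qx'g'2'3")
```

"eXg'XgXgX3"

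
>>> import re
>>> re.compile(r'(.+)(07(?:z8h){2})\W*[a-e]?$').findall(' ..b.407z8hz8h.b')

[(' ..b.4', '07z8hz8h')]

Pattern: one or more of any character (captured); then the literal '07', then the literal 'z8h' repeated 2 times (captured); then zero or more of a non-word character, then optionally a character in [a-e]; then anchored at the end.
Scanning left to right: at [0:16] match ' ..b.407z8hz8h.b', groups = (' ..b.4', '07z8hz8h').
Multiple groups make `findall` return tuples — one 2-tuple for the one match.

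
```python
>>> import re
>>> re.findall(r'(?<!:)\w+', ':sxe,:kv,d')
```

`(?!…)`/`(?<!…)` only lets a position through if the neighbouring text does NOT match; no characters are consumed.
Matches: at [2:4] → 'xe'; at [7:8] → 'v'; at [9:10] → 'd'.
With no groups in the pattern, `findall` gives back each whole match — 3 here.

['xe', 'v', 'd']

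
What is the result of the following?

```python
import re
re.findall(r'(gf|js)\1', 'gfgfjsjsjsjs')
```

The backreference `\1` re-matches whatever the first group consumed, character for character.
Matches: at [0:4] match 'gfgf', group 1 = 'gf'; at [4:8] match 'jsjs', group 1 = 'js'; at [8:12] match 'jsjs', group 1 = 'js'.
Because there's exactly one group, `findall` drops the full match and keeps group 1 from each hit.

['gf', 'js', 'js']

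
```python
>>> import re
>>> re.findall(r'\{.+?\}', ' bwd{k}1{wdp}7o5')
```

['{k}', '{wdp}']

With the lazy modifier that quantifier settles for the fewest repetitions that let the rest of the pattern succeed (the atoms after it are unaffected and can still be greedy).
`findall` yields the raw match text (2 of them) because the pattern has no groups.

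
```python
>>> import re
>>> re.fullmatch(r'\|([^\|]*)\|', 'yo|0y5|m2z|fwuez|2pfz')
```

`fullmatch` succeeds only if the pattern covers the string from start to end.
Here there's no way to consume every character, so the call returns None.

None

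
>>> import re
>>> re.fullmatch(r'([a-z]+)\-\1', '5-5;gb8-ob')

None

The backreference `\1` re-matches whatever the first group consumed, character for character.
`re.fullmatch` requires the pattern to consume the entire string.
Here there's no way to consume every character, so the call returns None.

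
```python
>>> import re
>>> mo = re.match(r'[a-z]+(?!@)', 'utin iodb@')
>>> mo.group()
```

'utin'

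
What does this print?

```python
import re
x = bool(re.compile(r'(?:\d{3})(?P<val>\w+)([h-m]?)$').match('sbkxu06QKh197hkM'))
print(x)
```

False

`re.match` won't scan ahead — the pattern has to work from the very first character.
Here the string doesn't start with a match, so the call returns None, and `bool(None)` is False.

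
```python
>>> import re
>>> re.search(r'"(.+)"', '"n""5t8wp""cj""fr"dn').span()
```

The match spans [0:18] → '"n""5t8wp""cj""fr"'.

(0, 18)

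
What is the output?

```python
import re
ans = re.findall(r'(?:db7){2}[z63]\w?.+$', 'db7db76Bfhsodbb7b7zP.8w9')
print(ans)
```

The pattern matches the literal 'db7' repeated 2 times, then one of [z63], then optionally a word character; then one or more of any character; then anchored at the end.
Walking the string: at [0:24] → 'db7db76Bfhsodbb7b7zP.8w9'.
`findall` yields the raw match text (1 of them) because the pattern has no groups.

['db7db76Bfhsodbb7b7zP.8w9']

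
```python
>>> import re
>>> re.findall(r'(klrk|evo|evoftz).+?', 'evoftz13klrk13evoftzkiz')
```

['evo', 'klrk', 'evo']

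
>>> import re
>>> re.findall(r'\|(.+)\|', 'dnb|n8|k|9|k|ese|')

`findall` collects group 1 from the one match (1 total).

['n8|k|9|k|ese']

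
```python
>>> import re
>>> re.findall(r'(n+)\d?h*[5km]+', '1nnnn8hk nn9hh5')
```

['nnnn', 'nn']

One capturing group, so `findall` returns just the captured substring from each match — 2 in all.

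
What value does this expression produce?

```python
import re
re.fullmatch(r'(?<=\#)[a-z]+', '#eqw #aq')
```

`fullmatch` succeeds only if the pattern covers the string from start to end.
Here the pattern can't cover the whole string, so the call returns None.

None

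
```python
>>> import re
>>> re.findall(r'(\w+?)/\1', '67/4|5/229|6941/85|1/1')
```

After group 1 captures some text, `\1` only succeeds where that same text appears again.
Matches: at [19:22] match '1/1', group 1 = '1'.
With a single group, `findall` returns only what that group captured — 1 item.

['1']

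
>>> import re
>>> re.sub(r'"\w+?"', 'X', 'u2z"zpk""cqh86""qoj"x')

`sub` substitutes 'X' at each match site.

'u2zXXXx'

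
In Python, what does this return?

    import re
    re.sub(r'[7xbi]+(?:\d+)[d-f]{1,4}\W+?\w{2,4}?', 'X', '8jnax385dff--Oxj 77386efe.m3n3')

Because the quantifier is non-greedy, it stops expanding at the earliest point where the rest of the pattern can succeed.
Every occurrence is swapped for 'X'.

'8jnaXj Xn3'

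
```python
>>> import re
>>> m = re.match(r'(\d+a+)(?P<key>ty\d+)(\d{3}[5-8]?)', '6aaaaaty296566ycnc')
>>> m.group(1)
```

The match spans [0:14] → '6aaaaaty296566'.
Captured: group 1 = '6aaaaa', group 2 = 'ty296', group 3 = '566'.

'6aaaaa'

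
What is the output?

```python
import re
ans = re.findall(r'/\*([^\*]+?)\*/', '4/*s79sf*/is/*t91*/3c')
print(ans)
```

Walking the string: at [1:10] match '/*s79sf*/', group 1 = 's79sf'; at [12:19] match '/*t91*/', group 1 = 't91'.
Because there's exactly one group, `findall` drops the full match and keeps group 1 from each hit.

['s79sf', 't91']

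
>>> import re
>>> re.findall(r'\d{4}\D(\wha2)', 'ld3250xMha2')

['Mha2']

Pattern: exactly 4 of a digit, then a non-digit; then a word character, then the literal 'ha2' (captured).
Matches: at [2:11] match '3250xMha2', group 1 = 'Mha2'.
With a single group, `findall` returns only what that group captured — 1 item.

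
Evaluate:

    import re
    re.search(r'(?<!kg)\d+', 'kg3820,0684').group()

'820'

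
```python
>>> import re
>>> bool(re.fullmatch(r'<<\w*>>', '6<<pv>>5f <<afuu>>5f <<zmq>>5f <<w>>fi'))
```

`re.fullmatch` is like wrapping the pattern in `^…$` (in single-line mode).
Here the string isn't matched end-to-end, so the call returns None, and `bool(None)` is False.

False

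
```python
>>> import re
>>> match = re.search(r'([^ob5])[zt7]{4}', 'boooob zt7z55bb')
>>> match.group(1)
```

' '

Pattern: any character except [ob5] (captured); then exactly 4 of one of [zt7].
Unlike `match`, `search` isn't anchored — it looks for the pattern anywhere in the string.
The match spans [6:11] → ' zt7z'.
Captured: group 1 = ' '.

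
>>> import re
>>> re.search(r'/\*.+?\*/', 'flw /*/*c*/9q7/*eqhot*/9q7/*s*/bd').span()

The match spans [4:11] → '/*/*c*/'.

(4, 11)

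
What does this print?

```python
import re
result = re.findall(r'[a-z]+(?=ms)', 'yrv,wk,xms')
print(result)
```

['x']

The positive lookaround only admits positions where the adjacent text matches; those characters stay outside the span.
Since nothing is captured, `findall` lists the 1 matched substring directly.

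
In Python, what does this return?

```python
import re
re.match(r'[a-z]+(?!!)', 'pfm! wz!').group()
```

'pf'

`re.match` only tries the pattern at the start of the string.
The match spans [0:2] → 'pf'.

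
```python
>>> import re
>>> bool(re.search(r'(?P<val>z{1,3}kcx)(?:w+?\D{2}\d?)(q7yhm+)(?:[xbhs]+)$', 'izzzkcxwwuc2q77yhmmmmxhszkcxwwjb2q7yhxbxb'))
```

False

The pattern matches 1 to 3 of the literal 'z', then the literal 'kcx' (captured as 'val'); then one or more of a literal 'w' (lazy), then exactly 2 of a non-digit, then optionally a digit (non-capturing group); then the literal 'q7', then the literal 'yh', then one or more of a literal 'm' (captured); then one or more of one of [xbhs] (non-capturing group); then anchored at the end.
Here the pattern never matches, so the call returns None, and `bool(None)` is False.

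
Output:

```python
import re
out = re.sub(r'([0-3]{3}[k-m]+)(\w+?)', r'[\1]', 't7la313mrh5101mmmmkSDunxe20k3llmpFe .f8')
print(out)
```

The pattern matches exactly 3 of a character in [0-3], then one or more of a character in [k-m] (captured); then one or more of a word character (lazy) (captured).
With the lazy modifier that quantifier settles for the fewest repetitions that let the rest of the pattern succeed (the atoms after it are unaffected and can still be greedy).
Matches: at [4:9] → '313mr'; at [11:20] → '101mmmmkS'.
Each match is replaced using the text its own group 1 captured.

t7la[313m]h5[101mmmmk]Dunxe20k3llmpFe .f8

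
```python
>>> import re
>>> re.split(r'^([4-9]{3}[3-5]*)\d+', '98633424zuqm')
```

With a capturing group present, the delimiter's captured portion is kept in the result list.

['', '986334', 'zuqm']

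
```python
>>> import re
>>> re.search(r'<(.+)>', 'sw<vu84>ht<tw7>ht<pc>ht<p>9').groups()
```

The match spans [2:26] → '<vu84>ht<tw7>ht<pc>ht<p>'.
Captured: group 1 = 'vu84>ht<tw7>ht<pc>ht<p'.

('vu84>ht<tw7>ht<pc>ht<p',)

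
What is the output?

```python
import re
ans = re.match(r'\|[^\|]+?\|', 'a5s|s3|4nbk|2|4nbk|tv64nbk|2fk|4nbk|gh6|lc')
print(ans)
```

`match` is anchored at position 0; if the pattern doesn't fit there, it returns None.
Here the pattern fails at index 0, so the call returns None.

None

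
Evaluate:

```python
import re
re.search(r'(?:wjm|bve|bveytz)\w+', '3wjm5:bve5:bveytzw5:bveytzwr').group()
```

The match spans [1:5] → 'wjm5'.

'wjm5'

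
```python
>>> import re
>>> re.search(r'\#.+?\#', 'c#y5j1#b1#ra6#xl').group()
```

Lazy quantifiers expand one character at a time until the remainder of the pattern can match.
The match spans [1:7] → '#y5j1#'.

'#y5j1#'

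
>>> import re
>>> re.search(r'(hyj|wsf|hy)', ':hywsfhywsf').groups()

('hy',)

`search` walks the string left to right and returns the first match it finds.
The match spans [1:3] → 'hy'.
Captured: group 1 = 'hy'.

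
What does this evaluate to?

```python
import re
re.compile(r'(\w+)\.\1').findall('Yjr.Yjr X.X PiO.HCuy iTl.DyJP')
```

The backreference `\1` re-matches whatever the first group consumed, character for character.
Because there's exactly one group, `findall` drops the full match and keeps group 1 from each hit.

['Yjr', 'X']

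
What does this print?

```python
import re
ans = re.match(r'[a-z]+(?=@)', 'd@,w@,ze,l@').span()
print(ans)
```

`match` is anchored at position 0; if the pattern doesn't fit there, it returns None.
The match spans [0:1] → 'd'.

(0, 1)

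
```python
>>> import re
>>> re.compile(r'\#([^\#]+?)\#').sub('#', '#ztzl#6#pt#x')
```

Matches: at [0:6] → '#ztzl#'; at [7:11] → '#pt#'.
Every occurrence is swapped for '#'.

'#6#x'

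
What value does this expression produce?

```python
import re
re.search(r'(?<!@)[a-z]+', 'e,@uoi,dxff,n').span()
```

(0, 1)

Because the assertion is negative and zero-width, positions next to the forbidden text are skipped.
The match spans [0:1] → 'e'.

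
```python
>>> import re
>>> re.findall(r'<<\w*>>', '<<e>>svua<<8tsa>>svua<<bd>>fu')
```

Since nothing is captured, `findall` lists the 3 matched substrings directly.

['<<e>>', '<<8tsa>>', '<<bd>>']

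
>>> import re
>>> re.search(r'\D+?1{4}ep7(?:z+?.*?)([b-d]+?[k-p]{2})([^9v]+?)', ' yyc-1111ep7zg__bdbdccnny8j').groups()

('bdbdccnn', 'y')

The match spans [0:25] → ' yyc-1111ep7zg__bdbdccnny'.
Captured: group 1 = 'bdbdccnn', group 2 = 'y'.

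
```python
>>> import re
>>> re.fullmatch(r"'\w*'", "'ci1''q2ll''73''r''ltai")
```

None

For `fullmatch`, every character of the input must be accounted for by the pattern.
Here there's no way to consume every character, so the call returns None.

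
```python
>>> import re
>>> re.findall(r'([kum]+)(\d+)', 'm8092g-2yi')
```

[('m', '8092')]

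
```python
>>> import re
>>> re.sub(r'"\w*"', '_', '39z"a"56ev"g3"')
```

Matches: at [3:6] → '"a"'; at [10:14] → '"g3"'.
Each match is replaced by '_'.

'39z_56ev_'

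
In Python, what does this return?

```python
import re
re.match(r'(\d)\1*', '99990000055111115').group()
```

'9999'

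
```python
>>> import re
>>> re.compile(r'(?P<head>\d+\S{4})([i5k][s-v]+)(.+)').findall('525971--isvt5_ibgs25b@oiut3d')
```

This matches one or more of a digit, then exactly 4 of a non-whitespace character (captured as 'head'); then one of [i5k], then one or more of a character in [s-v] (captured); then one or more of any character (captured).
3 groups means the one result is a tuple of 3 captured strings — 1 here.

[('525971--', 'isvt', '5_ibgs25b@oiut3d')]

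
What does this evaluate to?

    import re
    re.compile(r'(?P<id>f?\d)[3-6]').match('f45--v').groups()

('f4',)

The pattern matches optionally a literal 'f', then a digit (captured as 'id'); then a character in [3-6].
`re.match` won't scan ahead — the pattern has to work from the very first character.
The match spans [0:3] → 'f45'.
Captured: group 1 = 'f4'.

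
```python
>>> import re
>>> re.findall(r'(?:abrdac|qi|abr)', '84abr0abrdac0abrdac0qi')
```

Branches in `(...|...)` are attempted left-to-right; the first branch that allows the whole pattern to succeed is taken.
Scanning left to right: at [2:5] → 'abr'; at [6:12] → 'abrdac'; at [13:19] → 'abrdac'; at [20:22] → 'qi'.
`findall` yields the raw match text (4 of them) because the pattern has no groups.

['abr', 'abrdac', 'abrdac', 'qi']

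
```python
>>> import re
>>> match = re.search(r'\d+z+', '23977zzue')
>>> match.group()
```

The pattern matches one or more of a digit; then one or more of a literal 'z'.
`re.search` scans for the first position where the pattern succeeds.
The match spans [0:7] → '23977zz'.

'23977zz'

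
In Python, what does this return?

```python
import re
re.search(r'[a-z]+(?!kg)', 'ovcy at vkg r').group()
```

`(?!…)`/`(?<!…)` only lets a position through if the neighbouring text does NOT match; no characters are consumed.
The match spans [0:4] → 'ovcy'.

'ovcy'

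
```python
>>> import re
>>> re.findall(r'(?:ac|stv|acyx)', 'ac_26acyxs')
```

['ac', 'ac']

The regex engine tests alternatives in the order written; an earlier branch that matches wins even if a later one would match more.
Matches: at [0:2] → 'ac'; at [5:7] → 'ac'.
No capturing groups, so `findall` returns the 2 full match strings.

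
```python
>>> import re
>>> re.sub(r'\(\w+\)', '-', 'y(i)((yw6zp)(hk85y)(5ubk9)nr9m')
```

'y-(---nr9m'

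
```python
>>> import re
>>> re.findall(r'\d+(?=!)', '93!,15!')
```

The `(?=…)`/`(?<=…)` assertion just peeks at neighbouring text; it doesn't advance the match position.
Scanning left to right: at [0:2] → '93'; at [4:6] → '15'.
With no groups in the pattern, `findall` gives back each whole match — 2 here.

['93', '15']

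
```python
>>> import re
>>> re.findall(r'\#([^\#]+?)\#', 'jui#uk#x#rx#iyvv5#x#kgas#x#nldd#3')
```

['uk', 'rx', 'x', 'x']

`findall` collects group 1 from each match (4 total).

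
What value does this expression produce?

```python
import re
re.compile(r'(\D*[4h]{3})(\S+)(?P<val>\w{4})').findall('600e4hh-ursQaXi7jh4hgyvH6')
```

[('e4hh', '-ursQaXi7jh4hg', 'yvH6')]

This matches zero or more of a non-digit, then exactly 3 of one of [4h] (captured); then one or more of a non-whitespace character (captured); then exactly 4 of a word character (captured as 'val').
Walking the string: at [3:25] match 'e4hh-ursQaXi7jh4hgyvH6', groups = ('e4hh', '-ursQaXi7jh4hg', 'yvH6').
Multiple groups make `findall` return tuples — one 3-tuple for the one match.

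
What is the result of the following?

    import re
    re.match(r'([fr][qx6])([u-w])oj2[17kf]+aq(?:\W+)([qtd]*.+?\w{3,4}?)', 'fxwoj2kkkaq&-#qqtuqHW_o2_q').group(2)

'w'

The pattern matches one of [fr], then one of [qx6] (captured); then a character in [u-w] (captured); then the literal 'oj2', then one or more of one of [17kf], then the literal 'aq'; then one or more of a non-word character (non-capturing group); then zero or more of one of [qtd], then one or more of any character (lazy), then 3 to 4 of a word character (lazy) (captured).
Lazy quantifiers expand one character at a time until the remainder of the pattern can match.
`re.match` won't scan ahead — the pattern has to work from the very first character.
The match spans [0:21] → 'fxwoj2kkkaq&-#qqtuqHW'.
Captured: group 1 = 'fx', group 2 = 'w', group 3 = 'qqtuqHW'.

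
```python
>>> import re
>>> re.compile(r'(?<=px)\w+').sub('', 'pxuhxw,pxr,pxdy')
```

'px,px,px'

The `(?=…)`/`(?<=…)` assertion just peeks at neighbouring text; it doesn't advance the match position.
Matches: at [2:6] → 'uhxw'; at [9:10] → 'r'; at [13:15] → 'dy'.
Each match is replaced by ''.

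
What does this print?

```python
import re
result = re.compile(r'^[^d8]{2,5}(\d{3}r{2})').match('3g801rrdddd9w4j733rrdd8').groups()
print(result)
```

('801rr',)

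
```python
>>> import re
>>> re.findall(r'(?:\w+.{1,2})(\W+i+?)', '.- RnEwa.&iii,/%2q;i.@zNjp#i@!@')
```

['&i', ';i', '#i']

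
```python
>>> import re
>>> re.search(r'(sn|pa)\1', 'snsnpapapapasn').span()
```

(0, 4)

A backreference is literal: `\1` must see the identical characters the first group matched.
The match spans [0:4] → 'snsn'.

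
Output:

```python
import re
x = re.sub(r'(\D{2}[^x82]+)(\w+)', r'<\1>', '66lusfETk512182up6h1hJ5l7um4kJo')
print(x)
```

66<lusfETk51>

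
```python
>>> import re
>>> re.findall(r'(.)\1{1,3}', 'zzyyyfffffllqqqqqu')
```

['z', 'y', 'f', 'l', 'q']

The backreference `\1` re-matches whatever the first group consumed, character for character.
Scanning left to right: at [0:2] match 'zz', group 1 = 'z'; at [2:5] match 'yyy', group 1 = 'y'; at [5:9] match 'ffff', group 1 = 'f'; at [10:12] match 'll', group 1 = 'l'; at [12:16] match 'qqqq', group 1 = 'q'.
`findall` collects group 1 from each match (5 total).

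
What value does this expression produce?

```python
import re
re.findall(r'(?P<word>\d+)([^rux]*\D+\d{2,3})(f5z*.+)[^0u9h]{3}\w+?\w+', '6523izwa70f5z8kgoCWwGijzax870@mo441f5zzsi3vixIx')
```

Pattern: one or more of a digit (captured as 'word'); then zero or more of any character except [rux], then one or more of a non-digit, then 2 to 3 of a digit (captured); then the literal 'f5', then zero or more of the literal 'z', then one or more of any character (captured); then exactly 3 of any character except [0u9h], then one or more of a word character (lazy), then one or more of a word character.
Matches: at [0:47] match '6523izwa70f5z8kgoCWwGijzax870@mo441f5zzsi3vixIx', groups = ('6523', 'izwa70', 'f5z8kgoCWwGijzax870@mo441f5zzsi3').
3 groups means the one result is a tuple of 3 captured strings — 1 here.

[('6523', 'izwa70', 'f5z8kgoCWwGijzax870@mo441f5zzsi3')]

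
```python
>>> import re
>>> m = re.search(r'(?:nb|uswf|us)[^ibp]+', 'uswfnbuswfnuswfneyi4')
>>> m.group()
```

'uswfn'

The match spans [0:5] → 'uswfn'.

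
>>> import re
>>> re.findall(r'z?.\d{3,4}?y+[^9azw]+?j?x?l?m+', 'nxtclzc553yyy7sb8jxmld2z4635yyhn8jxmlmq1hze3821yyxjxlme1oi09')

['zc553yyy7sb8jxm', 'z4635yyhn8jxm', 'ze3821yyxjxlm']

A `+?`/`*?`/`{m,n}?` starts at its minimum and grows only as far as needed for what follows to match.
Since nothing is captured, `findall` lists the 3 matched substrings directly.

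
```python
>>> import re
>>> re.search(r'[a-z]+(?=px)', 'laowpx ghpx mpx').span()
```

(0, 4)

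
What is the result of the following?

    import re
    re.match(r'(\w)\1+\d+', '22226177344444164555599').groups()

('2',)

The backreference `\1` re-matches whatever the first group consumed, character for character.
`match` is anchored at position 0; if the pattern doesn't fit there, it returns None.
The match spans [0:23] → '22226177344444164555599'.
Captured: group 1 = '2'.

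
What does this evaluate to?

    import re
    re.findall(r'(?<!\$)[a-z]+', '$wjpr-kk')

Because the assertion is negative and zero-width, positions next to the forbidden text are skipped.
Walking the string: at [2:5] → 'jpr'; at [6:8] → 'kk'.
With no groups in the pattern, `findall` gives back each whole match — 2 here.

['jpr', 'kk']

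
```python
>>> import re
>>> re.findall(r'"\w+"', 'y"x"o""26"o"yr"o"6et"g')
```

Walking the string: at [1:4] → '"x"'; at [6:10] → '"26"'; at [11:15] → '"yr"'; at [16:21] → '"6et"'.
`findall` yields the raw match text (4 of them) because the pattern has no groups.

['"x"', '"26"', '"yr"', '"6et"']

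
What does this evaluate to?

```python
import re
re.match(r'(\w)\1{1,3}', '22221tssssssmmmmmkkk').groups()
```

('2',)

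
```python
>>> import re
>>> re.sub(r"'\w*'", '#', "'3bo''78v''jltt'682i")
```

`sub` substitutes '#' at each match site.

'###682i'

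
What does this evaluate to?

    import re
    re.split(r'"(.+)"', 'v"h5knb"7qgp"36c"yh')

['v', 'h5knb"7qgp"36c', 'yh']

With a capturing group present, the delimiter's captured portion is kept in the result list.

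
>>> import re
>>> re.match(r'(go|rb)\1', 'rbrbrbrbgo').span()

(0, 4)

A backreference is literal: `\1` must see the identical characters the first group matched.
With `match`, the pattern is implicitly anchored at the beginning.
The match spans [0:4] → 'rbrb'.
Captured: group 1 = 'rb'.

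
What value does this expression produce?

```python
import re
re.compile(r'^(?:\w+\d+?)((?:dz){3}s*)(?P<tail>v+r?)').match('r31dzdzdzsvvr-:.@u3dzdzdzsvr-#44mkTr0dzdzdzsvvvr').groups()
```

('dzdzdzs', 'vvr')

This matches anchored at the start of the string; then one or more of a word character, then one or more of a digit (lazy) (non-capturing group); then the literal 'dz' repeated 3 times, then zero or more of the literal 's' (captured); then one or more of the literal 'v', then optionally the literal 'r' (captured as 'tail').
`re.match` only tries the pattern at the start of the string.
The match spans [0:13] → 'r31dzdzdzsvvr'.
Captured: group 1 = 'dzdzdzs', group 2 = 'vvr'.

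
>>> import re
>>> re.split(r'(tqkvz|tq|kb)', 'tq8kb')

Matches to split on: at [0:2] → 'tq'; at [3:5] → 'kb'.
Because the pattern has a capturing group, `split` also inserts each captured text between the pieces.

['', 'tq', '8', 'kb', '']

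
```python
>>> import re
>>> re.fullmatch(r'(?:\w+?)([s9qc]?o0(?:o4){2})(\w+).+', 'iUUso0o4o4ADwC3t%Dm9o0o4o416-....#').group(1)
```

'so0o4o4'

The pattern matches one or more of a word character (lazy) (non-capturing group); then optionally one of [s9qc], then the literal 'o0', then the literal 'o4' repeated 2 times (captured); then one or more of a word character (captured); then one or more of any character.
The `?` after the quantifier makes it lazy — it takes as little as possible before letting the rest of the pattern try.
For `fullmatch`, every character of the input must be accounted for by the pattern.
The match spans [0:34] → 'iUUso0o4o4ADwC3t%Dm9o0o4o416-....#'.
Captured: group 1 = 'so0o4o4', group 2 = 'ADwC3t'.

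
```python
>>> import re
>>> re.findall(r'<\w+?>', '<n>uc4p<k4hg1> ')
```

['<n>', '<k4hg1>']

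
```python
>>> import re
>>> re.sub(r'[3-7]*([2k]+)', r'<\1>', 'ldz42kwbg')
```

'ldz<2k>wbg'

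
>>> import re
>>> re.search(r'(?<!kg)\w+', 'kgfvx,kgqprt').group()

'kgfvx'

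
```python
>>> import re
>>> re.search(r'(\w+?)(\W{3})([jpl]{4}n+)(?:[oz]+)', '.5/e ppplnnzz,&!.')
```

None

This matches one or more of a word character (lazy) (captured); then exactly 3 of a non-word character (captured); then exactly 4 of one of [jpl], then one or more of the literal 'n' (captured); then one or more of one of [oz] (non-capturing group).
`search` walks the string left to right and returns the first match it finds.
Here no position works, so the call returns None.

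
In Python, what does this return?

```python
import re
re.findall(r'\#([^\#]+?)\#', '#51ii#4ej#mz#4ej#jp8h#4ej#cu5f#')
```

['51ii', 'mz', 'jp8h', 'cu5f']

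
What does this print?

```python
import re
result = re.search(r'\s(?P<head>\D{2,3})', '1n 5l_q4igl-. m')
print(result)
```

None

The pattern matches whitespace; then 2 to 3 of a non-digit (captured as 'head').
`re.search` tries every starting position until one works.
Here no position works, so the call returns None.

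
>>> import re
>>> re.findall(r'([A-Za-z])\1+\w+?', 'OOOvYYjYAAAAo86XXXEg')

`\1` is not a pattern — it's the concrete string captured by group 1, re-applied verbatim.
Matches: at [0:4] match 'OOOv', group 1 = 'O'; at [4:7] match 'YYj', group 1 = 'Y'; at [8:13] match 'AAAAo', group 1 = 'A'; at [15:19] match 'XXXE', group 1 = 'X'.
Because there's exactly one group, `findall` drops the full match and keeps group 1 from each hit.

['O', 'Y', 'A', 'X']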